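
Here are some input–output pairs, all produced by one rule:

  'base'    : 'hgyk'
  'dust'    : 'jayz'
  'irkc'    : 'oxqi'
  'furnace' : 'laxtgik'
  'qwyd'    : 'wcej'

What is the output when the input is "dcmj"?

Each output is the input with this applied: shift every letter 6 places forward in the alphabet (wrapping around).
"dcmj" → "jisp".

jisp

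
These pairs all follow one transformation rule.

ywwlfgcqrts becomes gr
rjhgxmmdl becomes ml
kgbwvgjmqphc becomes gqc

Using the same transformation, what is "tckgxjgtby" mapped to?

The pattern: keep one character in every 3, starting at position 3 (positions 3rd, 6th, 9th, ...), then delete the first character.
On "tckgxjgtby": the first step gives "kjb", and the second then gives "jb".
(Check on "rjhgxmmdl": → "hml" → "ml" ✓)

jb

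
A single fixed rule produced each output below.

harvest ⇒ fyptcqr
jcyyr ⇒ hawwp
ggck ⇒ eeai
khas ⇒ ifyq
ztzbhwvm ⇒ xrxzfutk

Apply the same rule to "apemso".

ynckqm

The rule is to shift every letter 2 places backward in the alphabet (wrapping around).
So "apemso" becomes "ynckqm".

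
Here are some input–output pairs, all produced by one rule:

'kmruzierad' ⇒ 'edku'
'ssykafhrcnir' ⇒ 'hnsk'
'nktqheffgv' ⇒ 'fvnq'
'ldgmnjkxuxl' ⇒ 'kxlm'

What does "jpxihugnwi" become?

giji

In each case the input is transformed by: keep one character in every 3, starting at position 1 (positions 1st, 4th, 7th, ...), then move the last 2 characters to the front (rotate right by 2).
"jpxihugnwi" → "jigi" → "giji".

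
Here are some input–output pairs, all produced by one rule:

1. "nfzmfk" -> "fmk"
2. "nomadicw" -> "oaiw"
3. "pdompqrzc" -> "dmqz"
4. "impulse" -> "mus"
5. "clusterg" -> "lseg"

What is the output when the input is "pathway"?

Each output is the input with this applied: keep every other character starting from the second (positions 2nd, 4th, 6th, ...).
Doing the same to "pathway": "aha".

aha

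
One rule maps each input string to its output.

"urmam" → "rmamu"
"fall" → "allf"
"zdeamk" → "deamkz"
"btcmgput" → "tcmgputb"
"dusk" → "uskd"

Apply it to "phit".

The rule is to move the first character to the end.
For "phit" the result is "hitp".

hitp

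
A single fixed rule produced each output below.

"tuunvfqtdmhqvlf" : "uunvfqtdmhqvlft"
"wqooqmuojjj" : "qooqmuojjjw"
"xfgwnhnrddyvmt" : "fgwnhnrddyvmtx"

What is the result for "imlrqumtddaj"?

The pattern: move the first character to the end.
"imlrqumtddaj" → "mlrqumtddaji".

mlrqumtddaji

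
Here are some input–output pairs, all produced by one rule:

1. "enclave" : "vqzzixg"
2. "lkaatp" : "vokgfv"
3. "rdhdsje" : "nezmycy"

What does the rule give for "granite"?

dozbmvi

Rule — move the last 3 characters to the front (rotate right by 3), then shift every letter 5 places backward in the alphabet (wrapping around).
Starting from "granite": after the first operation, "itegran"; after the second, "dozbmvi".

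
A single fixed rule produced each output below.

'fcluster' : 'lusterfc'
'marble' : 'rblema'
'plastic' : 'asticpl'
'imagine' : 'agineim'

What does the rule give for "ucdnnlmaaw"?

Looking at the pairs, the operation is to move the first 2 characters to the end (rotate left by 2).
On "ucdnnlmaaw" that produces "dnnlmaawuc".

dnnlmaawuc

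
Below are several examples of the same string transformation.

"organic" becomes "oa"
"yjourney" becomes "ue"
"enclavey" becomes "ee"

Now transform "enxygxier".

ei

In each case the input is transformed by: keep one character in every 3, starting at position 1 (positions 1st, 4th, 7th, ...), then keep only the vowels.
"enxygxier" → "eyi" → "ei".
(Check on "enclavey": → "ele" → "ee" ✓)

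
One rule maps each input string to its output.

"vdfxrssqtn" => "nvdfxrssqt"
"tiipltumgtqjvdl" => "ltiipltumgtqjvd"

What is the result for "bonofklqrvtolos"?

sbonofklqrvtolo

In each case the input is transformed by: move the last character to the front.
"bonofklqrvtolos" → "sbonofklqrvtolo".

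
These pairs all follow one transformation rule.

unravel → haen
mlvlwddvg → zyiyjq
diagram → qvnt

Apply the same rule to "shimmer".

fuvz

The pattern: delete the last 3 characters, then shift every letter 13 places forward in the alphabet (wrapping around) — i.e. ROT13.
For "shimmer", step one produces "shim"; step two turns that into "fuvz".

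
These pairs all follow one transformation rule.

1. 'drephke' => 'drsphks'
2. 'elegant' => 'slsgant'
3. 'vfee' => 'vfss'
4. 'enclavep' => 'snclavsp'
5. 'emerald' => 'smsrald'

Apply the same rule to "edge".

The rule is to replace every "e" with "s".
Applying that to "edge" gives "sdgs".

sdgs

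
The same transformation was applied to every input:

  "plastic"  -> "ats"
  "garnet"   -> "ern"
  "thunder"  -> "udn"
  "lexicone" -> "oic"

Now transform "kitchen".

The pattern: take characters alternately from the front and the back (1st, last, 2nd, 2nd-last, ...), then keep only the last 3 characters.
Starting from "kitchen": after the first operation, "kniethc"; after the second, "thc".

thc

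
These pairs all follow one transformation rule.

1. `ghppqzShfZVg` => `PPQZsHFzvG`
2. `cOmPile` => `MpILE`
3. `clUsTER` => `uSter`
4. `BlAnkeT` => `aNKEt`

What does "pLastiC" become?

In each case the input is transformed by: delete the first 2 characters, then flip the case of every letter.
So "pLastiC" becomes "ASTIc".
(Check on "ghppqzShfZVg": → "ppqzShfZVg" → "PPQZsHFzvG" ✓)

ASTIc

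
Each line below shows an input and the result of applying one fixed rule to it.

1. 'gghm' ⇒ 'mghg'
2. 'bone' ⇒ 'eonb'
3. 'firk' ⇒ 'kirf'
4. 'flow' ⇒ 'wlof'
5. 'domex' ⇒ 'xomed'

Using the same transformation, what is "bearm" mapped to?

Looking at the pairs, the operation is to swap the first and last characters.
Doing the same to "bearm": "mearb".

mearb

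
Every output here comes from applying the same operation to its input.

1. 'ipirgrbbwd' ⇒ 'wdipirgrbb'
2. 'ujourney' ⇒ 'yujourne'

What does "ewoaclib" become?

Each output is the input with this applied: swap the front and back halves of the string, then move the first 3 characters to the end (rotate left by 3).
For "ewoaclib", step one produces "clibewoa"; step two turns that into "bewoacli".

bewoacli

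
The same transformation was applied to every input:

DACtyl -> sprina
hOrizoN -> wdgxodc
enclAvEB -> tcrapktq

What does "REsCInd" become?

What's happening: shift every letter 11 places backward in the alphabet (wrapping around), then convert every letter to lowercase.
"REsCInd" → "GThRXcs" → "gthrxcs".

gthrxcs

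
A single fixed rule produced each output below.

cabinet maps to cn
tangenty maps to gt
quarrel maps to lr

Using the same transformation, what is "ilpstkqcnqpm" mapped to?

knqt

The rule is to sort the characters into alphabetical order, then keep one character in every 3, starting at position 3 (positions 3rd, 6th, 9th, ...).
On "ilpstkqcnqpm" that produces "knqt".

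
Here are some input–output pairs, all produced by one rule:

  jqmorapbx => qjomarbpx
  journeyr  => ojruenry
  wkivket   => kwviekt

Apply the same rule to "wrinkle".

The transformation: swap each adjacent pair of characters (1↔2, 3↔4, ...).
So "wrinkle" becomes "rwnilke".

rwnilke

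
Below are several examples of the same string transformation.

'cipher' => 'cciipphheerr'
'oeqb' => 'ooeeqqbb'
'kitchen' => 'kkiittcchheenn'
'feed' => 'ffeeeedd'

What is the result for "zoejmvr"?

In each case the input is transformed by: double every character.
So "zoejmvr" becomes "zzooeejjmmvvrr".

zzooeejjmmvvrr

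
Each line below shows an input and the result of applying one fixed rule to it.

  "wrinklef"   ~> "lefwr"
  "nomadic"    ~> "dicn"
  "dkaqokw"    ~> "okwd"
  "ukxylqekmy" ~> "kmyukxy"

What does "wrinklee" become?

leewr

Rule — move the last 3 characters to the front (rotate right by 3), then delete the last 3 characters.
Applying both steps to "wrinklee": "leewrink", then "leewr".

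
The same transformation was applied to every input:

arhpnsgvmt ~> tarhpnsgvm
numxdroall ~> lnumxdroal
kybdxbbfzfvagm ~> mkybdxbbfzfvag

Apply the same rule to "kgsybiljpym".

What's happening: move the last character to the front.
On "kgsybiljpym" that produces "mkgsybiljpy".

mkgsybiljpy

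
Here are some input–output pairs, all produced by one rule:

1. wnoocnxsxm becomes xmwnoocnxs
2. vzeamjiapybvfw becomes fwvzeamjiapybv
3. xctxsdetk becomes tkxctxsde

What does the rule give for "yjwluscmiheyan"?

Looking at the pairs, the operation is to move the last 2 characters to the front (rotate right by 2).
Applying that to "yjwluscmiheyan" gives "anyjwluscmihey".

anyjwluscmihey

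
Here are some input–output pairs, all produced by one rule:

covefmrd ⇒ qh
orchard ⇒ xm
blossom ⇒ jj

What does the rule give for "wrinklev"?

dg

The pattern: keep one character in every 3, starting at position 3 (positions 3rd, 6th, 9th, ...), then shift every letter 5 places backward in the alphabet (wrapping around).
Starting from "wrinklev": after the first operation, "il"; after the second, "dg".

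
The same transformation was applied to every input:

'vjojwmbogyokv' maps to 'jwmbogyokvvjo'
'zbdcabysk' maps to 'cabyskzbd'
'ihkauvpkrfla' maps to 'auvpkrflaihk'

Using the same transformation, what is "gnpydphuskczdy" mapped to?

ydphuskczdygnp

What's happening: move the first 3 characters to the end (rotate left by 3).
For "gnpydphuskczdy" the result is "ydphuskczdygnp".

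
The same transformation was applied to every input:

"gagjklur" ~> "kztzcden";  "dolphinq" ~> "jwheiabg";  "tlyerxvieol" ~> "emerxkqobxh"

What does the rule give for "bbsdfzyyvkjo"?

huulwysrrodc

The rule is to shift every letter 7 places backward in the alphabet (wrapping around), then move the last character to the front.
On "bbsdfzyyvkjo" that produces "huulwysrrodc".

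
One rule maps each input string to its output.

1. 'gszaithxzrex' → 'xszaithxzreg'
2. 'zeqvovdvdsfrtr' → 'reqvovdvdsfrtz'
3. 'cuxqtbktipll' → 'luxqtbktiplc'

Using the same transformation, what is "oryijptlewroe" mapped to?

Looking at the pairs, the operation is to swap the first and last characters.
For "oryijptlewroe" the result is "eryijptlewroo".

eryijptlewroo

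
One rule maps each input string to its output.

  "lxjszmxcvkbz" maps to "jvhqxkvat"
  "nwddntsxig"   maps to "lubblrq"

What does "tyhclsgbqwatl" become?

rwfajqezou

The pattern: shift every letter 2 places backward in the alphabet (wrapping around), then delete the last 3 characters.
For "tyhclsgbqwatl", step one produces "rwfajqezouyrj"; step two turns that into "rwfajqezou".
(Check on "nwddntsxig": → "lubblrqvge" → "lubblrq" ✓)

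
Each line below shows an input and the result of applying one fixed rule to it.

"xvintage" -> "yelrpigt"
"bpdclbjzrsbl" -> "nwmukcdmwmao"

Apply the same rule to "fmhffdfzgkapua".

qqoqkrvlaflqxs

The rule is to move the first 3 characters to the end (rotate left by 3), then shift every letter 11 places forward in the alphabet (wrapping around).
Doing the same to "fmhffdfzgkapua": "qqoqkrvlaflqxs".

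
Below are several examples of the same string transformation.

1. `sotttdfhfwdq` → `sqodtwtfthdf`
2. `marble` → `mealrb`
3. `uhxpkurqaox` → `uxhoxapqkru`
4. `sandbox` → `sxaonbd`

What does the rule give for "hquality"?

In each case the input is transformed by: take characters alternately from the front and the back (1st, last, 2nd, 2nd-last, ...).
Applying that to "hquality" gives "hyqtuial".

hyqtuial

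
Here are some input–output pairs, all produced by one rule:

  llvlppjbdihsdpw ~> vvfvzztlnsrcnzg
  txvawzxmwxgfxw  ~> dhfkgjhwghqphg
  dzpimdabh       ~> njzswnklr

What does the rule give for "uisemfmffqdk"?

Each output is the input with this applied: shift every letter 10 places forward in the alphabet (wrapping around).
So "uisemfmffqdk" becomes "escowpwppanu".

escowpwppanu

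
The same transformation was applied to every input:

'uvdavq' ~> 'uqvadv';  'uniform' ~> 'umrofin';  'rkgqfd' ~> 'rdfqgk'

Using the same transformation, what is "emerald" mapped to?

Each output is the input with this applied: move the first character to the end, then reverse the string.
"emerald" → "edlarem".

edlarem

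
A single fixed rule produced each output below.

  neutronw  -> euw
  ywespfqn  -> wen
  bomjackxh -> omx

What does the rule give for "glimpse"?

The transformation: swap each adjacent pair of characters (1↔2, 3↔4, ...), then keep one character in every 3, starting at position 1 (positions 1st, 4th, 7th, ...).
"glimpse" → "lgmispe" → "lie".

lie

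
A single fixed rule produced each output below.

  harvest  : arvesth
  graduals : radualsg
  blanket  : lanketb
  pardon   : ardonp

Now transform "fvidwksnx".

vidwksnxf

Looking at the pairs, the operation is to move the first character to the end.
So "fvidwksnx" becomes "vidwksnxf".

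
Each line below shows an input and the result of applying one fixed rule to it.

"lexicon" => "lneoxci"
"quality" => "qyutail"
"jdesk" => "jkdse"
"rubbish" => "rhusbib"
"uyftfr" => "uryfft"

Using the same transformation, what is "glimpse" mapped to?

The rule is to take characters alternately from the front and the back (1st, last, 2nd, 2nd-last, ...).
On "glimpse" that produces "gelsipm".

gelsipm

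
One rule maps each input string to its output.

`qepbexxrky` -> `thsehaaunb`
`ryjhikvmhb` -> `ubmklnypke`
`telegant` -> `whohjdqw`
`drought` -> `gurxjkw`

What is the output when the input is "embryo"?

Looking at the pairs, the operation is to shift every letter 3 places forward in the alphabet (wrapping around).
Doing the same to "embryo": "hpeubr".

hpeubr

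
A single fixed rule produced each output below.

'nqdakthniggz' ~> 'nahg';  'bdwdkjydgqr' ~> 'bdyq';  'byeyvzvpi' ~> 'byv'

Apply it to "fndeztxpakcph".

Rule — keep one character in every 3, starting at position 1 (positions 1st, 4th, 7th, ...).
For "fndeztxpakcph" the result is "fexkh".

fexkh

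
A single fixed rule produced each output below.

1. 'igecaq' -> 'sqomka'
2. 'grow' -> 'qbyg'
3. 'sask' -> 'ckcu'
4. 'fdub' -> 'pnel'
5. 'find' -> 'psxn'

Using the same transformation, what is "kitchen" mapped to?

The pattern: shift every letter 10 places forward in the alphabet (wrapping around).
Doing the same to "kitchen": "usdmrox".

usdmrox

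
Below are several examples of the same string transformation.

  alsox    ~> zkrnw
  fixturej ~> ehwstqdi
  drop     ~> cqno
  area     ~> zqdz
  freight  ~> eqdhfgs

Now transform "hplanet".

gokzmds

Looking at the pairs, the operation is to shift every letter 1 place backward in the alphabet (wrapping around).
So "hplanet" becomes "gokzmds".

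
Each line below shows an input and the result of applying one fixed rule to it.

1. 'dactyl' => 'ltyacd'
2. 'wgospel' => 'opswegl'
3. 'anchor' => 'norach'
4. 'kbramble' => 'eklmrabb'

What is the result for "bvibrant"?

The rule is to sort the characters into alphabetical order, then move the first 3 characters to the end (rotate left by 3).
Starting from "bvibrant": after the first operation, "abbinrtv"; after the second, "inrtvabb".
(Check on "dactyl": → "acdlty" → "ltyacd" ✓)

inrtvabb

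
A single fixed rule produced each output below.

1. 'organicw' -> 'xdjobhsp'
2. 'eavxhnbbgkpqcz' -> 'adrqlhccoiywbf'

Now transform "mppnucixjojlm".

nmkpkyjdvoqqn

What's happening: shift every letter 1 place forward in the alphabet (wrapping around), then reverse the string.
Applying both steps to "mppnucixjojlm": "nqqovdjykpkmn", then "nmkpkyjdvoqqn".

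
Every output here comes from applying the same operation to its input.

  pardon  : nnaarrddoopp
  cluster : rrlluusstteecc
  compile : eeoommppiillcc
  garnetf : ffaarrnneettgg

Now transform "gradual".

Each output is the input with this applied: swap the first and last characters, then double every character.
For "gradual", step one produces "lraduag"; step two turns that into "llrraadduuaagg".

llrraadduuaagg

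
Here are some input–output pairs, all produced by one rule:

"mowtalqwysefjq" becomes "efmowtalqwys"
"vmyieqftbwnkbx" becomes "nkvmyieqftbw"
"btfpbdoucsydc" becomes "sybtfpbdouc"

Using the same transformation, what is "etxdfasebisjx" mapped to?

The transformation: delete the last 2 characters, then move the last 2 characters to the front (rotate right by 2).
On "etxdfasebisjx": the first step gives "etxdfasebis", and the second then gives "isetxdfaseb".

isetxdfaseb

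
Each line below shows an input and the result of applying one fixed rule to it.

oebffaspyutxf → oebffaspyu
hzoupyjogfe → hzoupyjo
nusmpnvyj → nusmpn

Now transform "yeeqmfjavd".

yeeqmfj

Rule — delete the last 3 characters.
On "yeeqmfjavd" that produces "yeeqmfj".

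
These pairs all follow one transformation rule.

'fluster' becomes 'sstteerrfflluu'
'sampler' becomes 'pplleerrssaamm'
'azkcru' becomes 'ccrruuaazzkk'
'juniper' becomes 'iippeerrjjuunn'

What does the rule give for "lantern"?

tteerrnnllaann

What's happening: move the first 3 characters to the end (rotate left by 3), then double every character.
For "lantern", step one produces "ternlan"; step two turns that into "tteerrnnllaann".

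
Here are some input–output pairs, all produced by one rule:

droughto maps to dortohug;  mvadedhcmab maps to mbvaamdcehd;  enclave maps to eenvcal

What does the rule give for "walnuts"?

wsatlun

The pattern: take characters alternately from the front and the back (1st, last, 2nd, 2nd-last, ...).
Applying that to "walnuts" gives "wsatlun".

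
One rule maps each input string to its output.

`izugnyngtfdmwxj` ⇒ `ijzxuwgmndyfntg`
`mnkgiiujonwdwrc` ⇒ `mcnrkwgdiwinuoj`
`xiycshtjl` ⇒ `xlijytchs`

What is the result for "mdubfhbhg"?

Rule — take characters alternately from the front and the back (1st, last, 2nd, 2nd-last, ...).
"mdubfhbhg" → "mgdhubbhf".

mgdhubbhf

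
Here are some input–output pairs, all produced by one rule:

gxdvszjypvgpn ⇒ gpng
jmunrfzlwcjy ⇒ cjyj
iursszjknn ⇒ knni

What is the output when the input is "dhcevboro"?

Rule — move the first character to the end, then keep only the last 4 characters.
"dhcevboro" → "hcevborod" → "orod".

orod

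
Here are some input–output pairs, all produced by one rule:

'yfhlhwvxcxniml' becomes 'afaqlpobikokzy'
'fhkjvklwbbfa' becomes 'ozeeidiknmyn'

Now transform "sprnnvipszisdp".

The transformation: shift every letter 3 places forward in the alphabet (wrapping around), then swap the front and back halves of the string.
Starting from "sprnnvipszisdp": after the first operation, "vsuqqylsvclvgs"; after the second, "svclvgsvsuqqyl".

svclvgsvsuqqyl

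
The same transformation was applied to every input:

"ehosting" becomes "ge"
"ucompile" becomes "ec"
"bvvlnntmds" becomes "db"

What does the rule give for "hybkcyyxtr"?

cb

The transformation: sort the characters into reverse alphabetical order, then keep only the last 2 characters.
"hybkcyyxtr" → "yyyxtrkhcb" → "cb".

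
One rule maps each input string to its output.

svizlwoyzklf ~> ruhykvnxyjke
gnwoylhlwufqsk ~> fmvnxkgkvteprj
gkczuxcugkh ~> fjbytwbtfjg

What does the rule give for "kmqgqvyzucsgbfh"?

jlpfpuxytbrfaeg

The transformation: shift every letter 1 place backward in the alphabet (wrapping around).
On "kmqgqvyzucsgbfh" that produces "jlpfpuxytbrfaeg".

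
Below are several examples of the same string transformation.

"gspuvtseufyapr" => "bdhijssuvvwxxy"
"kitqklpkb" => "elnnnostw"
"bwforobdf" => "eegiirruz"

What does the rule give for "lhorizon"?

ckloqrru

In each case the input is transformed by: shift every letter 3 places forward in the alphabet (wrapping around), then sort the characters into alphabetical order.
Doing the same to "lhorizon": "ckloqrru".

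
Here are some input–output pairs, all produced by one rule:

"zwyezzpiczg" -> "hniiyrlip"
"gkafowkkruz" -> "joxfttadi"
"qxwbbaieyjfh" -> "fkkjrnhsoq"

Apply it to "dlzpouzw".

iyxdif

The pattern: shift every letter 9 places forward in the alphabet (wrapping around), then delete the first 2 characters.
Starting from "dlzpouzw": after the first operation, "muiyxdif"; after the second, "iyxdif".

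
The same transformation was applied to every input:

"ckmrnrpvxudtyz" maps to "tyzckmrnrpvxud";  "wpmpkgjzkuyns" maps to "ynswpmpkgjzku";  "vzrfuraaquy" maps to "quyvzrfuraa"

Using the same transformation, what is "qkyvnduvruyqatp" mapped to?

The transformation: move the last 3 characters to the front (rotate right by 3).
On "qkyvnduvruyqatp" that produces "atpqkyvnduvruyq".

atpqkyvnduvruyq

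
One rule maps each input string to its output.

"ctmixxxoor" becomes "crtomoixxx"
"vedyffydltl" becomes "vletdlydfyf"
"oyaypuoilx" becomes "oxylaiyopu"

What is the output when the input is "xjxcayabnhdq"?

What's happening: take characters alternately from the front and the back (1st, last, 2nd, 2nd-last, ...).
"xjxcayabnhdq" → "xqjdxhcnabya".

xqjdxhcnabya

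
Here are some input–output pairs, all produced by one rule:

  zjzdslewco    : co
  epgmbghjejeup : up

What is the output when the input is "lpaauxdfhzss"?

ss

The pattern: keep only the last 2 characters.
For "lpaauxdfhzss" the result is "ss".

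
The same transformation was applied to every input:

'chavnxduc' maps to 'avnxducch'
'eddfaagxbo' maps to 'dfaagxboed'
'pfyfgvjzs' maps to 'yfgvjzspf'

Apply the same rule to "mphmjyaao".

hmjyaaomp

Each output is the input with this applied: move the first 2 characters to the end (rotate left by 2).
For "mphmjyaao" the result is "hmjyaaomp".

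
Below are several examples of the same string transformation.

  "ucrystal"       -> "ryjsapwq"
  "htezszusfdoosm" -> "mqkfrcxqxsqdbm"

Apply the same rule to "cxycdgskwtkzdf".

xbdavwabeqiuri

The pattern: shift every letter 2 places backward in the alphabet (wrapping around), then move the last 3 characters to the front (rotate right by 3).
For "cxycdgskwtkzdf", step one produces "avwabeqiurixbd"; step two turns that into "xbdavwabeqiuri".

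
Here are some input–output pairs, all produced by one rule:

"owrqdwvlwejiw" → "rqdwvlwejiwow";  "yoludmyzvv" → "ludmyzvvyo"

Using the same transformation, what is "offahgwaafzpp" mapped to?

fahgwaafzppof

In each case the input is transformed by: move the first 2 characters to the end (rotate left by 2).
Doing the same to "offahgwaafzpp": "fahgwaafzppof".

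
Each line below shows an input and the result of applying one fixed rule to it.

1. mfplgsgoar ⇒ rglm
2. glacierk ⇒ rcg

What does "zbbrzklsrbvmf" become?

fblrz

The pattern: keep one character in every 3, starting at position 1 (positions 1st, 4th, 7th, ...), then reverse the string.
Applying that to "zbbrzklsrbvmf" gives "fblrz".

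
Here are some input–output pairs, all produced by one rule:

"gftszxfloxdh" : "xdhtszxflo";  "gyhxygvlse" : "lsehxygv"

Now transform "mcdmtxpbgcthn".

thndmtxpbgc

The transformation: delete the first 2 characters, then move the last 3 characters to the front (rotate right by 3).
Starting from "mcdmtxpbgcthn": after the first operation, "dmtxpbgcthn"; after the second, "thndmtxpbgc".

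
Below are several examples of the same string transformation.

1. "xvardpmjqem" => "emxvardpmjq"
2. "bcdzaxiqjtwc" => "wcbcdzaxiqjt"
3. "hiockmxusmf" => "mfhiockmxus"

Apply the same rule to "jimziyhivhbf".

Each output is the input with this applied: move the last 2 characters to the front (rotate right by 2).
So "jimziyhivhbf" becomes "bfjimziyhivh".

bfjimziyhivh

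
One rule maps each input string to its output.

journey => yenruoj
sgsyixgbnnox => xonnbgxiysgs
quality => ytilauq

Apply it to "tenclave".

Looking at the pairs, the operation is to reverse the string.
So "tenclave" becomes "evalcnet".

evalcnet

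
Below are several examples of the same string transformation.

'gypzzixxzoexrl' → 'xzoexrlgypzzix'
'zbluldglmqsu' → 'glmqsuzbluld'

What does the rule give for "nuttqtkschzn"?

kschznnuttqt

The transformation: swap the front and back halves of the string.
Applying that to "nuttqtkschzn" gives "kschznnuttqt".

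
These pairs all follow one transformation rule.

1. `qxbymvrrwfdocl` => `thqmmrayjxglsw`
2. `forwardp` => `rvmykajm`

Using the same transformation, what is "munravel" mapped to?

mvqzghpi

Rule — move the first 3 characters to the end (rotate left by 3), then shift every letter 5 places backward in the alphabet (wrapping around).
Working it through for "munravel": intermediate "ravelmun", final "mvqzghpi".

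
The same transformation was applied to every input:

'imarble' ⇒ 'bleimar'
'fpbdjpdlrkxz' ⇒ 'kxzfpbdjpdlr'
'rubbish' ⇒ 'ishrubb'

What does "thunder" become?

Looking at the pairs, the operation is to move the last 3 characters to the front (rotate right by 3).
"thunder" → "derthun".

derthun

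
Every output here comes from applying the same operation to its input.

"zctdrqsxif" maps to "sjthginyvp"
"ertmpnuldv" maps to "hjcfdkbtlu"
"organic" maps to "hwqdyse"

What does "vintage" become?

ydjqwul

The rule is to move the first character to the end, then shift every letter 10 places backward in the alphabet (wrapping around).
Applying both steps to "vintage": "intagev", then "ydjqwul".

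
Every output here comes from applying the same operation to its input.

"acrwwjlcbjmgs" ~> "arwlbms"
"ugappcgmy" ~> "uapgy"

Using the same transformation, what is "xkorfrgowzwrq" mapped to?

xofgwwq

In each case the input is transformed by: keep every other character starting from the first (positions 1st, 3rd, 5th, ...).
For "xkorfrgowzwrq" the result is "xofgwwq".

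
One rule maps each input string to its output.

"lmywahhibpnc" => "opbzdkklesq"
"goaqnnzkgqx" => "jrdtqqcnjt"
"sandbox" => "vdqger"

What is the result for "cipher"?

flskh

Looking at the pairs, the operation is to delete the last character, then shift every letter 3 places forward in the alphabet (wrapping around).
For "cipher", step one produces "ciphe"; step two turns that into "flskh".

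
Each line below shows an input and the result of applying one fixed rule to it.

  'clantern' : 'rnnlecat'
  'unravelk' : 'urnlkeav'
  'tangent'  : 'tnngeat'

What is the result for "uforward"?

urrofdaw

In each case the input is transformed by: sort the characters into reverse alphabetical order, then move the first character to the end.
"uforward" → "wurrofda" → "urrofdaw".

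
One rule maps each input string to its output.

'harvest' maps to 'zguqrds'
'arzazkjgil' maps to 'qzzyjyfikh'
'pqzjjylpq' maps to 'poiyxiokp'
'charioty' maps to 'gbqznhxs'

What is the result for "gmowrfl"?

The pattern: swap each adjacent pair of characters (1↔2, 3↔4, ...), then shift every letter 1 place backward in the alphabet (wrapping around).
Starting from "gmowrfl": after the first operation, "mgwofrl"; after the second, "lfvneqk".

lfvneqk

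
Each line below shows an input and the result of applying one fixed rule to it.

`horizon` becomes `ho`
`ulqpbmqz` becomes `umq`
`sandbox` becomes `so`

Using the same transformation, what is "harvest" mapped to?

hs

The rule is to swap each adjacent pair of characters (1↔2, 3↔4, ...), then keep one character in every 3, starting at position 2 (positions 2nd, 5th, 8th, ...).
Starting from "harvest": after the first operation, "ahvrset"; after the second, "hs".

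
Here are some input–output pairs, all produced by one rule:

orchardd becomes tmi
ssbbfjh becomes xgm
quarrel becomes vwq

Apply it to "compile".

huj

Rule — shift every letter 5 places forward in the alphabet (wrapping around), then keep one character in every 3, starting at position 1 (positions 1st, 4th, 7th, ...).
On "compile": the first step gives "htrunqj", and the second then gives "huj".
(Check on "quarrel": → "vzfwwjq" → "vwq" ✓)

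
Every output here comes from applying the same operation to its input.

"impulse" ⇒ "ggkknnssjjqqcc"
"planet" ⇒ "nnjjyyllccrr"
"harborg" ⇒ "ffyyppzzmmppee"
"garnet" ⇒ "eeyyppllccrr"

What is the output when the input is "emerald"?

What's happening: shift every letter 2 places backward in the alphabet (wrapping around), then double every character.
Doing the same to "emerald": "cckkccppyyjjbb".

cckkccppyyjjbb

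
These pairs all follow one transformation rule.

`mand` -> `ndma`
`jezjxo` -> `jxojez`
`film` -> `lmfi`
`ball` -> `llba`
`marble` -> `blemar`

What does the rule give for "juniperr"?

The transformation: swap the front and back halves of the string.
Doing the same to "juniperr": "perrjuni".

perrjuni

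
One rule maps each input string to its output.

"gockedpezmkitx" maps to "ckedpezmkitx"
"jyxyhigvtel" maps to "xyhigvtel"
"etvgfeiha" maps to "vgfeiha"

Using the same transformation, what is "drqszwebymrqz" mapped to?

Rule — delete the first 2 characters.
"drqszwebymrqz" → "qszwebymrqz".

qszwebymrqz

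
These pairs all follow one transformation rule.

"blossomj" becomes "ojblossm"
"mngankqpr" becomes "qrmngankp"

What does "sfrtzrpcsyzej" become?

Each output is the input with this applied: move the last 2 characters to the front (rotate right by 2), then swap the first and last characters.
Applying that to "sfrtzrpcsyzej" gives "zjsfrtzrpcsye".

zjsfrtzrpcsye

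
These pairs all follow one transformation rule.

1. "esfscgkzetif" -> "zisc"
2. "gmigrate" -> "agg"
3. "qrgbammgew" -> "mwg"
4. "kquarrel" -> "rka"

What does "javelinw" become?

Looking at the pairs, the operation is to swap the front and back halves of the string, then keep one character in every 3, starting at position 2 (positions 2nd, 5th, 8th, ...).
"javelinw" → "linwjave" → "ije".

ije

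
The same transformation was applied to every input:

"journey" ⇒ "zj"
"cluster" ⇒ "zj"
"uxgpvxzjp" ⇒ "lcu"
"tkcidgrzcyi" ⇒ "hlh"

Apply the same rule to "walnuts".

qy

Rule — keep one character in every 3, starting at position 3 (positions 3rd, 6th, 9th, ...), then shift every letter 5 places forward in the alphabet (wrapping around).
Applying both steps to "walnuts": "lt", then "qy".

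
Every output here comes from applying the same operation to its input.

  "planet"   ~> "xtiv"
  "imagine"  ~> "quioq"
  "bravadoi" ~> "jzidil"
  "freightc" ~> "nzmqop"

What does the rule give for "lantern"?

tivbm

Each output is the input with this applied: delete the last 2 characters, then shift every letter 8 places forward in the alphabet (wrapping around).
"lantern" → "lante" → "tivbm".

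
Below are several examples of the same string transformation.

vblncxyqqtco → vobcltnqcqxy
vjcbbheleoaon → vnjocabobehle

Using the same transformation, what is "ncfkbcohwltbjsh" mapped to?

The rule is to take characters alternately from the front and the back (1st, last, 2nd, 2nd-last, ...).
Applying that to "ncfkbcohwltbjsh" gives "nhcsfjkbbtclowh".

nhcsfjkbbtclowh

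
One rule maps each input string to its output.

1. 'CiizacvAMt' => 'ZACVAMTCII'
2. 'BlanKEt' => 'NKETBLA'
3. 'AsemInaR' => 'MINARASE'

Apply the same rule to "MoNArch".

The transformation: move the first 3 characters to the end (rotate left by 3), then convert every letter to uppercase.
Applying both steps to "MoNArch": "ArchMoN", then "ARCHMON".

ARCHMON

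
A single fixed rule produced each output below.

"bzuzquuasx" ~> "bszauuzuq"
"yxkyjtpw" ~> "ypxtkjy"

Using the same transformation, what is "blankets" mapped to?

The pattern: delete the last character, then take characters alternately from the front and the back (1st, last, 2nd, 2nd-last, ...).
On "blankets": the first step gives "blanket", and the second then gives "btleakn".

btleakn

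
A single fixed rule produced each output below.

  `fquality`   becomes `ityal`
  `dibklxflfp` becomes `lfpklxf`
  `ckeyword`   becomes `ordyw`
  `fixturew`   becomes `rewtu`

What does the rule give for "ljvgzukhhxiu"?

Looking at the pairs, the operation is to delete the first 3 characters, then move the last 3 characters to the front (rotate right by 3).
Starting from "ljvgzukhhxiu": after the first operation, "gzukhhxiu"; after the second, "xiugzukhh".

xiugzukhh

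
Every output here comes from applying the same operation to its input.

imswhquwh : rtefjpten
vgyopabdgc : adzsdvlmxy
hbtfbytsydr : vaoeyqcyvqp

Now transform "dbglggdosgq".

The pattern: move the last 3 characters to the front (rotate right by 3), then shift every letter 3 places backward in the alphabet (wrapping around).
Starting from "dbglggdosgq": after the first operation, "sgqdbglggdo"; after the second, "pdnaydiddal".

pdnaydiddal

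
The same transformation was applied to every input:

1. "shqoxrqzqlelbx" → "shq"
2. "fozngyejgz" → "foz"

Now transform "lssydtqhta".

The transformation: keep only the first 3 characters.
So "lssydtqhta" becomes "lss".

lss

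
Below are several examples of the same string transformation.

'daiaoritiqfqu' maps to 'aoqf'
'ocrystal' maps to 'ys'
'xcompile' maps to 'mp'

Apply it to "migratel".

ra

Each output is the input with this applied: swap each adjacent pair of characters (1↔2, 3↔4, ...), then keep one character in every 3, starting at position 3 (positions 3rd, 6th, 9th, ...).
Working it through for "migratel": intermediate "imrgtale", final "ra".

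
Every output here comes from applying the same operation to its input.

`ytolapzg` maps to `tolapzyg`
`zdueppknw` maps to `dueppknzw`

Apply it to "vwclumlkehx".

wclumlkehvx

The transformation: swap the first and last characters, then move the first character to the end.
So "vwclumlkehx" becomes "wclumlkehvx".
(Check on "ytolapzg": → "gtolapzy" → "tolapzyg" ✓)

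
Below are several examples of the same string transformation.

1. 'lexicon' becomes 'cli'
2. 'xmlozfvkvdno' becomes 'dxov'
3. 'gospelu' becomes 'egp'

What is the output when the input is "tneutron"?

In each case the input is transformed by: move the last 3 characters to the front (rotate right by 3), then keep one character in every 3, starting at position 1 (positions 1st, 4th, 7th, ...).
Working it through for "tneutron": intermediate "rontneut", final "rtu".

rtu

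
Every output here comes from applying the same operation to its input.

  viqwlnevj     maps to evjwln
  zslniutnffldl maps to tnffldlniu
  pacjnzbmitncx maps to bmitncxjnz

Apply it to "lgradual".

The transformation: delete the first 3 characters, then move the first 3 characters to the end (rotate left by 3).
On "lgradual": the first step gives "adual", and the second then gives "aladu".

aladu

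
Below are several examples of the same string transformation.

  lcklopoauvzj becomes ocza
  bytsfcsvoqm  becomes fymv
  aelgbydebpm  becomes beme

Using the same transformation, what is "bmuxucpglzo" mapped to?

Looking at the pairs, the operation is to keep one character in every 3, starting at position 2 (positions 2nd, 5th, 8th, ...), then swap each adjacent pair of characters (1↔2, 3↔4, ...).
On "bmuxucpglzo": the first step gives "mugo", and the second then gives "umog".

umog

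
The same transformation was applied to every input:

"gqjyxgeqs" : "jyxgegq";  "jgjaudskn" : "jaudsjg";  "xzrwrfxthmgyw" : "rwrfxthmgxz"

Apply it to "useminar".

The transformation: delete the last 2 characters, then move the first 2 characters to the end (rotate left by 2).
Applying that to "useminar" gives "eminus".

eminus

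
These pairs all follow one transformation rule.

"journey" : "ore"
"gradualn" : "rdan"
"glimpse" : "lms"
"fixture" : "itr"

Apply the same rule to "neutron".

Looking at the pairs, the operation is to keep every other character starting from the second (positions 2nd, 4th, 6th, ...).
On "neutron" that produces "eto".

eto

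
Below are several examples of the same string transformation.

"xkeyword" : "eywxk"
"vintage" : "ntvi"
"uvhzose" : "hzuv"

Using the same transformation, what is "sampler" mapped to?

mpsa

In each case the input is transformed by: delete the last 3 characters, then move the first 2 characters to the end (rotate left by 2).
Applying both steps to "sampler": "samp", then "mpsa".
(Check on "vintage": → "vint" → "ntvi" ✓)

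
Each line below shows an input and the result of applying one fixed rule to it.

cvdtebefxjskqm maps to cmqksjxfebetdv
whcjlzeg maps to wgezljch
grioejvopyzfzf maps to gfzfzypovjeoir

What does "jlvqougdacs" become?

jscadguoqvl

The transformation: reverse the string, then move the last character to the front.
Starting from "jlvqougdacs": after the first operation, "scadguoqvlj"; after the second, "jscadguoqvl".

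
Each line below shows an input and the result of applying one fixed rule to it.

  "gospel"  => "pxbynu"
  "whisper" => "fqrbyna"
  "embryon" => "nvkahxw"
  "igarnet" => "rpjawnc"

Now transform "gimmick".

The rule is to shift every letter 9 places forward in the alphabet (wrapping around).
Doing the same to "gimmick": "prvvrlt".

prvvrlt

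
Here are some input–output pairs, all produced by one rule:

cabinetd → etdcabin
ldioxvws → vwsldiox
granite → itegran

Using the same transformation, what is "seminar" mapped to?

narsemi

The rule is to move the last 3 characters to the front (rotate right by 3).
Applying that to "seminar" gives "narsemi".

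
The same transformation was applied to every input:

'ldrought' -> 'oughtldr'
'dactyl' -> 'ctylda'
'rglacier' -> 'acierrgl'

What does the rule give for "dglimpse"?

What's happening: swap the front and back halves of the string, then move the last character to the front.
On "dglimpse": the first step gives "mpsedgli", and the second then gives "impsedgl".
(Check on "dactyl": → "tyldac" → "ctylda" ✓)

impsedgl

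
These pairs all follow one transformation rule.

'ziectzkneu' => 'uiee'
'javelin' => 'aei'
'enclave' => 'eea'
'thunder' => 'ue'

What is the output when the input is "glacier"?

What's happening: move the last character to the front, then keep only the vowels.
Working it through for "glacier": intermediate "rglacie", final "aie".
(Check on "thunder": → "rthunde" → "ue" ✓)

aie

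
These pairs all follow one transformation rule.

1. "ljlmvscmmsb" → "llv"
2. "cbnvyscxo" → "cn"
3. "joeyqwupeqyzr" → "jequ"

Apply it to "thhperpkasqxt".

In each case the input is transformed by: keep every other character starting from the first (positions 1st, 3rd, 5th, ...), then delete the last 3 characters.
So "thhperpkasqxt" becomes "thep".
(Check on "cbnvyscxo": → "cnyco" → "cn" ✓)

thep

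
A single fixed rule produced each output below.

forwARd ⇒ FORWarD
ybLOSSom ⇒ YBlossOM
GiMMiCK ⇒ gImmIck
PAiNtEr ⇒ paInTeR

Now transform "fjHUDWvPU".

The transformation: flip the case of every letter.
For "fjHUDWvPU" the result is "FJhudwVpu".

FJhudwVpu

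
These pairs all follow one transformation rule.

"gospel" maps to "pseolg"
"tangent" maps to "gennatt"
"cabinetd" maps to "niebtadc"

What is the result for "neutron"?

truoenn

Looking at the pairs, the operation is to take characters alternately from the front and the back (1st, last, 2nd, 2nd-last, ...), then reverse the string.
Applying both steps to "neutron": "nneourt", then "truoenn".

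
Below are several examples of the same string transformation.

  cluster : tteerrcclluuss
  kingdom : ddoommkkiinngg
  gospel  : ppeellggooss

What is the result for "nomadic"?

ddiiccnnoommaa

In each case the input is transformed by: move the last 3 characters to the front (rotate right by 3), then double every character.
For "nomadic", step one produces "dicnoma"; step two turns that into "ddiiccnnoommaa".
(Check on "gospel": → "pelgos" → "ppeellggooss" ✓)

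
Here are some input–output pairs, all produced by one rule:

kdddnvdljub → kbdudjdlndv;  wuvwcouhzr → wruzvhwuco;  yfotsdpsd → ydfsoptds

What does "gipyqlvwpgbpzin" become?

gniipzypqblgvpw

Looking at the pairs, the operation is to take characters alternately from the front and the back (1st, last, 2nd, 2nd-last, ...).
For "gipyqlvwpgbpzin" the result is "gniipzypqblgvpw".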